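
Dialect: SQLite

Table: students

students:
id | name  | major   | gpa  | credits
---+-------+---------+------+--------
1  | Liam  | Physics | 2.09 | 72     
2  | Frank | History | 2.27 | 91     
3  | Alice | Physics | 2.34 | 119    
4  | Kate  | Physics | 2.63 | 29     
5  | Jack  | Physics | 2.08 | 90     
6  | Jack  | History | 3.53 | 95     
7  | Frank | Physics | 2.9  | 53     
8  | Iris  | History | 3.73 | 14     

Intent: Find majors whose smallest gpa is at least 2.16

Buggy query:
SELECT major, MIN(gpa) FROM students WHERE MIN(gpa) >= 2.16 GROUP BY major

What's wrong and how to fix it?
Bug: MIN() in WHERE is a misuse of aggregate

Fix: Replace WHERE with HAVING after the GROUP BY

Corrected query:
SELECT major, MIN(gpa) FROM students GROUP BY major HAVING MIN(gpa) >= 2.16

Result:
major   | MIN(gpa)
--------+---------
History | 2.27    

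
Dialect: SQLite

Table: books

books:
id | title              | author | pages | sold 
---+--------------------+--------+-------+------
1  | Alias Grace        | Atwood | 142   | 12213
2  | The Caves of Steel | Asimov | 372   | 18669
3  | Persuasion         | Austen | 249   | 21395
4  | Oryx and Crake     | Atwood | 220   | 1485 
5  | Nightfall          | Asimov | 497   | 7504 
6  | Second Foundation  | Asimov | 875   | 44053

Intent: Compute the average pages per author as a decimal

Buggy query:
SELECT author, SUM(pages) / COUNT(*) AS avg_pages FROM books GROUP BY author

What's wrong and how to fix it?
Bug: Both operands are integers, so '/' performs integer division and truncates

Fix: Multiply by 1.0 (or CAST to REAL) to force floating-point division

Corrected query:
SELECT author, SUM(pages) * 1.0 / COUNT(*) AS avg_pages FROM books GROUP BY author

Result:
author | avg_pages 
-------+-----------
Asimov | 581.333333
Atwood | 181       
Austen | 249       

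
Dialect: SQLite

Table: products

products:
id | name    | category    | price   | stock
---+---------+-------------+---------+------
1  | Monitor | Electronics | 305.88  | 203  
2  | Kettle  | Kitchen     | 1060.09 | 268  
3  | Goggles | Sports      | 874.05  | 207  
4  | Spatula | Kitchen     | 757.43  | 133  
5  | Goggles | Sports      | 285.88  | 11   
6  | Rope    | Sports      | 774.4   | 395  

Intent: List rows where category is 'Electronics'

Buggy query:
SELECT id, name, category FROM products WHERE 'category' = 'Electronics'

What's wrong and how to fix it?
Bug: 'category' in single quotes is a string literal, not the column; the comparison is literal-vs-literal and never true

Fix: Reference the column as category without single quotes

Corrected query:
SELECT id, name, category FROM products WHERE category = 'Electronics'

Result:
id | name    | category   
---+---------+------------
1  | Monitor | Electronics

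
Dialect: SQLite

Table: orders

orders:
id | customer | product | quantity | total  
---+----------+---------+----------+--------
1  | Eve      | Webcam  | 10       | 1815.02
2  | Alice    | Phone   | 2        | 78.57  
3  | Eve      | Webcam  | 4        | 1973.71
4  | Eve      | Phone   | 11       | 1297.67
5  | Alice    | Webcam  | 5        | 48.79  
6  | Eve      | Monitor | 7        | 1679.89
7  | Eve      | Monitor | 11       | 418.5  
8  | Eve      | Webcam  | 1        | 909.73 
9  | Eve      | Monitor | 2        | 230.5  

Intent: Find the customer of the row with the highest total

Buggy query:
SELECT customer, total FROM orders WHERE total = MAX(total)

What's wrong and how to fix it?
Bug: MAX(total) is an aggregate and cannot be used directly in WHERE

Fix: Wrap MAX in a scalar subquery so WHERE compares against a single value

Corrected query:
SELECT customer, total FROM orders WHERE total = (SELECT MAX(total) FROM orders)

Result:
customer | total  
---------+--------
Eve      | 1973.71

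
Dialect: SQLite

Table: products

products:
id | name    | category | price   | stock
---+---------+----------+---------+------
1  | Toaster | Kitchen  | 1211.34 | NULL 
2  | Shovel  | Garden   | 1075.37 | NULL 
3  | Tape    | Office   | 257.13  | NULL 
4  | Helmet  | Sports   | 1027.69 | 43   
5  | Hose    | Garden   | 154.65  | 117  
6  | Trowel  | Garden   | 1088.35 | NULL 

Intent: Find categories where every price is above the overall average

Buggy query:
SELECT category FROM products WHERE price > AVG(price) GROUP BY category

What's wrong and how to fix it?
Bug: AVG() is an aggregate; it can't sit directly in WHERE

Fix: Compute the overall average in a scalar subquery and compare each group's MIN against it in HAVING

Corrected query:
SELECT category FROM products GROUP BY category HAVING MIN(price) > (SELECT AVG(price) FROM products)

Result:
category
--------
Kitchen 
Sports  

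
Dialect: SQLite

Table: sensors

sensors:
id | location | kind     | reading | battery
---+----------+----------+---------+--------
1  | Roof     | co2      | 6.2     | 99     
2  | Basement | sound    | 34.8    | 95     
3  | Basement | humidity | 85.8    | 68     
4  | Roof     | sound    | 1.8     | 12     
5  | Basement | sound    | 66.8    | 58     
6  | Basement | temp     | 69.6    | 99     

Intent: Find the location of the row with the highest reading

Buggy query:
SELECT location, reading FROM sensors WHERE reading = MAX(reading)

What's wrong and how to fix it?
Bug: MAX(reading) is an aggregate and cannot be used directly in WHERE

Fix: Use a subquery: WHERE reading = (SELECT MAX(reading) FROM sensors)

Corrected query:
SELECT location, reading FROM sensors WHERE reading = (SELECT MAX(reading) FROM sensors)

Result:
location | reading
---------+--------
Basement | 85.8   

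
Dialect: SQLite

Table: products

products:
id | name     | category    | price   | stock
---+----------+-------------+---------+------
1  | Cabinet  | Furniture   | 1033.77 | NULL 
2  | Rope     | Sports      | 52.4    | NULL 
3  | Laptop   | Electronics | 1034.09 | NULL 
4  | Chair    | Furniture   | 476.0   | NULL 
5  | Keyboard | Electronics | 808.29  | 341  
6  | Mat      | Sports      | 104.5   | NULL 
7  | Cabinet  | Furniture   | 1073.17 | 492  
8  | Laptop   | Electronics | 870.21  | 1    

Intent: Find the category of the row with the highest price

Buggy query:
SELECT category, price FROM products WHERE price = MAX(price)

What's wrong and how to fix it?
Bug: WHERE is evaluated per row; an aggregate over the whole table isn't defined there

Fix: Use a subquery: WHERE price = (SELECT MAX(price) FROM products)

Corrected query:
SELECT category, price FROM products WHERE price = (SELECT MAX(price) FROM products)

Result:
category  | price  
----------+--------
Furniture | 1073.17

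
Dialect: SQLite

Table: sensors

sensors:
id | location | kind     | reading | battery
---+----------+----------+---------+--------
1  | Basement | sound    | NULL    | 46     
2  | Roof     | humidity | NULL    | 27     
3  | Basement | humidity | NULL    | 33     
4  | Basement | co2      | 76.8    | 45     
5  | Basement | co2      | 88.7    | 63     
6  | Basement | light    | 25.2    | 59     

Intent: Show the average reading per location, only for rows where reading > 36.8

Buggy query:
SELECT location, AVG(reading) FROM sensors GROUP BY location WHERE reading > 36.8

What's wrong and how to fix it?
Bug: Row-level WHERE must come before GROUP BY in the clause order

Fix: Move the WHERE clause before GROUP BY

Corrected query:
SELECT location, AVG(reading) FROM sensors WHERE reading > 36.8 GROUP BY location

Result:
location | AVG(reading)
---------+-------------
Basement | 82.75       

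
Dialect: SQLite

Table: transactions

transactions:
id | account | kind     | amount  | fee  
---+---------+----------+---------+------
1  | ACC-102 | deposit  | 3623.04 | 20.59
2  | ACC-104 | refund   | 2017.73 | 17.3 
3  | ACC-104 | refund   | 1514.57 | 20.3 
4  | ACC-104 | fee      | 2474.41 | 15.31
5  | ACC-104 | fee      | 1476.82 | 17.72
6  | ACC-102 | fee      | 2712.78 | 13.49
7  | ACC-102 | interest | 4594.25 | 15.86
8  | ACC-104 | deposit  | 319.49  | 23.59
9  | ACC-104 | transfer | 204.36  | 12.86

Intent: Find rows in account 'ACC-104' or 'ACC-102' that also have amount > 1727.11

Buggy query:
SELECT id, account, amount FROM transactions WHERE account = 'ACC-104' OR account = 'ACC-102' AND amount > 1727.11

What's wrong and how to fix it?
Bug: Without parentheses, AND is evaluated before OR, so the amount filter only applies to the 'ACC-102' branch

Fix: Group the OR with parentheses (or use IN), then AND the threshold

Corrected query:
SELECT id, account, amount FROM transactions WHERE (account = 'ACC-104' OR account = 'ACC-102') AND amount > 1727.11

Result:
id | account | amount 
---+---------+--------
1  | ACC-102 | 3623.04
2  | ACC-104 | 2017.73
4  | ACC-104 | 2474.41
6  | ACC-102 | 2712.78
7  | ACC-102 | 4594.25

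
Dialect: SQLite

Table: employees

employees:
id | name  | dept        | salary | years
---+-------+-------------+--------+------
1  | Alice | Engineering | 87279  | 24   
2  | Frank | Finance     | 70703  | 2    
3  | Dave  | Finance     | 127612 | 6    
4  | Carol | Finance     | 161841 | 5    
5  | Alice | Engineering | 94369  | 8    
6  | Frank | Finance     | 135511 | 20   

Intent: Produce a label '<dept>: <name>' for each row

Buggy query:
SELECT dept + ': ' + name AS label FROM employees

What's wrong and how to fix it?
Bug: '+' is numeric addition; on text columns SQLite converts them to 0 instead of concatenating

Fix: Replace + with || to concatenate text

Corrected query:
SELECT dept || ': ' || name AS label FROM employees

Result:
label             
------------------
Engineering: Alice
Finance: Frank    
Finance: Dave     
Finance: Carol    
Engineering: Alice
Finance: Frank    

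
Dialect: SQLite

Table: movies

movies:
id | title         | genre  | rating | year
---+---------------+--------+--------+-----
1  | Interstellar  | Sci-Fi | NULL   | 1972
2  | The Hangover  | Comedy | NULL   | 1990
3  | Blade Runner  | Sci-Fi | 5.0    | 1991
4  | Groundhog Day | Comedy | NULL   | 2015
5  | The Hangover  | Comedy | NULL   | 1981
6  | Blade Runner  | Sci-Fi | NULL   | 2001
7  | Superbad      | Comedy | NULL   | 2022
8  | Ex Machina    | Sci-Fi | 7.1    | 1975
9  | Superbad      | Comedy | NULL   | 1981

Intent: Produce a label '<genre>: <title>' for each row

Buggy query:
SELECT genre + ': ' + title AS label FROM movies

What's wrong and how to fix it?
Bug: '+' is numeric addition; on text columns SQLite converts them to 0 instead of concatenating

Fix: Use the || operator for string concatenation

Corrected query:
SELECT genre || ': ' || title AS label FROM movies

Result:
label                
---------------------
Sci-Fi: Interstellar 
Comedy: The Hangover 
Sci-Fi: Blade Runner 
Comedy: Groundhog Day
Comedy: The Hangover 
Sci-Fi: Blade Runner 
Comedy: Superbad     
Sci-Fi: Ex Machina   
Comedy: Superbad     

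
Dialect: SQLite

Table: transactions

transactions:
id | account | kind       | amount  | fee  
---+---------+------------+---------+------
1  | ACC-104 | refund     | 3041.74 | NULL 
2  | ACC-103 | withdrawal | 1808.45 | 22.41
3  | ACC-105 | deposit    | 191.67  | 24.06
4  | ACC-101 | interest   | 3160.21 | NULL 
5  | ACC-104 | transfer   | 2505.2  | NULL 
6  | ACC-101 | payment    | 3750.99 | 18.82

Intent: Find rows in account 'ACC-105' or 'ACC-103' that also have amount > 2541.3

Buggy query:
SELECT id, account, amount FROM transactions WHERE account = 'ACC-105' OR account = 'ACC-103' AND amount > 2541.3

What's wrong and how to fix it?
Bug: Without parentheses, AND is evaluated before OR, so the amount filter only applies to the 'ACC-103' branch

Fix: Group the OR with parentheses (or use IN), then AND the threshold

Corrected query:
SELECT id, account, amount FROM transactions WHERE (account = 'ACC-105' OR account = 'ACC-103') AND amount > 2541.3

Result:
(no rows)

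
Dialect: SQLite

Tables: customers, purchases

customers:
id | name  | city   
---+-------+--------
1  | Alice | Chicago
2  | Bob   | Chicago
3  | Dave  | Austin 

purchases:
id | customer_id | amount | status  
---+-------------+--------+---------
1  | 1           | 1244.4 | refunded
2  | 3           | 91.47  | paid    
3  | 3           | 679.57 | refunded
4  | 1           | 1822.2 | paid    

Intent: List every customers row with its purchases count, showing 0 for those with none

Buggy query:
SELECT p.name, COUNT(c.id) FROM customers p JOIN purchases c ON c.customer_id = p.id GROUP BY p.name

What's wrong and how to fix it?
Bug: An inner join excludes parents with zero children

Fix: Use LEFT JOIN so parents without children still appear (COUNT(c.id) gives 0)

Corrected query:
SELECT p.name, COUNT(c.id) FROM customers p LEFT JOIN purchases c ON c.customer_id = p.id GROUP BY p.name

Result:
name  | COUNT(c.id)
------+------------
Alice | 2          
Bob   | 0          
Dave  | 2          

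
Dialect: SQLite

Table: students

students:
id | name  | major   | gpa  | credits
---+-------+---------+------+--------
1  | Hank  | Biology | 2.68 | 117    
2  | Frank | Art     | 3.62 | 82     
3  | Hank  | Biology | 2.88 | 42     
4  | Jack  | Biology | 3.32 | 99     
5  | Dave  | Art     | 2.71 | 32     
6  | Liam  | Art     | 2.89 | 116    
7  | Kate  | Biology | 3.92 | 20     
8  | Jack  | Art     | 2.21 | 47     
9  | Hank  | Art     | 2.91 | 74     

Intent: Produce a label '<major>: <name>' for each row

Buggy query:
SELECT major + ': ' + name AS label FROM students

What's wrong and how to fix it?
Bug: SQLite uses || for string concatenation; + coerces text to numbers (yielding 0)

Fix: Use the || operator for string concatenation

Corrected query:
SELECT major || ': ' || name AS label FROM students

Result:
label        
-------------
Biology: Hank
Art: Frank   
Biology: Hank
Biology: Jack
Art: Dave    
Art: Liam    
Biology: Kate
Art: Jack    
Art: Hank    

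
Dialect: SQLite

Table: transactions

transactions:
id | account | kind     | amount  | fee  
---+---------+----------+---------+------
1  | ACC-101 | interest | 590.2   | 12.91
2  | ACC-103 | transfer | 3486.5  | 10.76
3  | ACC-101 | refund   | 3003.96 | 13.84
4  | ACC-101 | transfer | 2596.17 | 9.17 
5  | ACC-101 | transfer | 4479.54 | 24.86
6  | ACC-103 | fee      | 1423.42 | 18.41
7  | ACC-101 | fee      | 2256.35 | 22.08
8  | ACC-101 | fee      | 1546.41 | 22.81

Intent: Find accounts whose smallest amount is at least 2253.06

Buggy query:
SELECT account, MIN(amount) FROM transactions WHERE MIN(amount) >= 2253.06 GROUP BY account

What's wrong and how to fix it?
Bug: Aggregates like MIN are computed per group after WHERE runs

Fix: Use HAVING for the per-group MIN condition

Corrected query:
SELECT account, MIN(amount) FROM transactions GROUP BY account HAVING MIN(amount) >= 2253.06

Result:
(no rows)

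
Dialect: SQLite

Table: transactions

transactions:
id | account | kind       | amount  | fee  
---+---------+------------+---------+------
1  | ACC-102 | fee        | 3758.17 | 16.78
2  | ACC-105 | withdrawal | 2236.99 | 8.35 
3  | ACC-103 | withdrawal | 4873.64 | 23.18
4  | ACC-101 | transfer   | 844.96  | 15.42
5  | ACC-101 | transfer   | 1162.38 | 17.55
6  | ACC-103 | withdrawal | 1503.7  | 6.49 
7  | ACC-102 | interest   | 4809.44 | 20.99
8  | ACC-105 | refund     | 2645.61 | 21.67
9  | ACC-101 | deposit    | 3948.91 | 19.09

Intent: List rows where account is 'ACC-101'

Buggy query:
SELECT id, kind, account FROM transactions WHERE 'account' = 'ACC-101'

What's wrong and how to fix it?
Bug: Single quotes denote string literals in SQL; the column name is being compared as a constant string

Fix: Remove the quotes around the column name (or use double quotes for an identifier)

Corrected query:
SELECT id, kind, account FROM transactions WHERE account = 'ACC-101'

Result:
id | kind     | account
---+----------+--------
4  | transfer | ACC-101
5  | transfer | ACC-101
9  | deposit  | ACC-101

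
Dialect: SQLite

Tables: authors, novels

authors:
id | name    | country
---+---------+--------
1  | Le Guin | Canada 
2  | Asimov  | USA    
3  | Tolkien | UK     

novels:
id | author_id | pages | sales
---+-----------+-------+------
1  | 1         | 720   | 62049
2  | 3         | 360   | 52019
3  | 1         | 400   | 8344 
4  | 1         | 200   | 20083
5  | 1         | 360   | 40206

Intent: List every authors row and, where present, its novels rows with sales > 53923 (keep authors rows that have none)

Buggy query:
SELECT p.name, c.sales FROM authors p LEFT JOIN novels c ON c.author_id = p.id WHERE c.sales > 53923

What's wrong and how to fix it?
Bug: A WHERE condition on the right-hand table after LEFT JOIN drops unmatched parents

Fix: Put 'c.sales > 53923' in the JOIN's ON clause instead of WHERE

Corrected query:
SELECT p.name, c.sales FROM authors p LEFT JOIN novels c ON c.author_id = p.id AND c.sales > 53923

Result:
name    | sales
--------+------
Le Guin | 62049
Asimov  | NULL 
Tolkien | NULL 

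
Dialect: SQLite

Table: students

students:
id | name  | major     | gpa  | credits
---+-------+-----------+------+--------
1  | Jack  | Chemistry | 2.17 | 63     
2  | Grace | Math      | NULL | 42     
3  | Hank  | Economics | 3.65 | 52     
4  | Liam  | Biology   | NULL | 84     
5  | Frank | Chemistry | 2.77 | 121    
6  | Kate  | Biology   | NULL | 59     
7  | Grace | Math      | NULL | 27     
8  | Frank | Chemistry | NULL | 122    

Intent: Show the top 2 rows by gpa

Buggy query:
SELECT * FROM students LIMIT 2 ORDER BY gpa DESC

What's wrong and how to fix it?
Bug: ORDER BY cannot follow LIMIT; LIMIT is the final clause

Fix: Swap the clauses: ORDER BY first, then LIMIT

Corrected query:
SELECT * FROM students ORDER BY gpa DESC LIMIT 2

Result:
id | name  | major     | gpa  | credits
---+-------+-----------+------+--------
3  | Hank  | Economics | 3.65 | 52     
5  | Frank | Chemistry | 2.77 | 121    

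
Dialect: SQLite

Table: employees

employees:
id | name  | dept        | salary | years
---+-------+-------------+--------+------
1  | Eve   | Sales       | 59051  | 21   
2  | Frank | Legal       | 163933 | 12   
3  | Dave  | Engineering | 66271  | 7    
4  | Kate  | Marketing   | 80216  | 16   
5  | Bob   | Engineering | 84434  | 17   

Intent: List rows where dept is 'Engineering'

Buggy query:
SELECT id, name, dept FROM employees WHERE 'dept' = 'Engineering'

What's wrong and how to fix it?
Bug: 'dept' in single quotes is a string literal, not the column; the comparison is literal-vs-literal and never true

Fix: Remove the quotes around the column name (or use double quotes for an identifier)

Corrected query:
SELECT id, name, dept FROM employees WHERE dept = 'Engineering'

Result:
id | name | dept       
---+------+------------
3  | Dave | Engineering
5  | Bob  | Engineering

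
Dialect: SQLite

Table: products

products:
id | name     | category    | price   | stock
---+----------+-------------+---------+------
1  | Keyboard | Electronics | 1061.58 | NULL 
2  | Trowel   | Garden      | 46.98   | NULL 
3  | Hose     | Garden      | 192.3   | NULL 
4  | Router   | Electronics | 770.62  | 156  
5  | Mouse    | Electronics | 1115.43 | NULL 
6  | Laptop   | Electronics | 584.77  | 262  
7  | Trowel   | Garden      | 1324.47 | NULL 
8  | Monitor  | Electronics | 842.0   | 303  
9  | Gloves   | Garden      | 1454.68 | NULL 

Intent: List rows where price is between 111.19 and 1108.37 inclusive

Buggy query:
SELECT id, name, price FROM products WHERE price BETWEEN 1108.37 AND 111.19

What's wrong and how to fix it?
Bug: BETWEEN expects the lower bound first; with 1108.37 AND 111.19 the range is empty

Fix: Write BETWEEN 111.19 AND 1108.37

Corrected query:
SELECT id, name, price FROM products WHERE price BETWEEN 111.19 AND 1108.37

Result:
id | name     | price  
---+----------+--------
1  | Keyboard | 1061.58
3  | Hose     | 192.3  
4  | Router   | 770.62 
6  | Laptop   | 584.77 
8  | Monitor  | 842    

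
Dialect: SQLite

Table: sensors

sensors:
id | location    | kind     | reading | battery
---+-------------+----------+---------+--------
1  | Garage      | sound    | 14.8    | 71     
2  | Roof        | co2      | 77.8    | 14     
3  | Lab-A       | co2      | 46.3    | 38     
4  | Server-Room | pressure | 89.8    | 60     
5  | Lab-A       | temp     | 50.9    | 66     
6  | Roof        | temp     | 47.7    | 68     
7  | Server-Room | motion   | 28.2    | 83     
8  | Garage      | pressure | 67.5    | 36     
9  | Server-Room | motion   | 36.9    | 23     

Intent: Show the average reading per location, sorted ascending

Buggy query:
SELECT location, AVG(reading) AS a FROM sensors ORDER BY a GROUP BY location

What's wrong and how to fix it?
Bug: ORDER BY appears before GROUP BY; SQL clause order requires GROUP BY first

Fix: Move ORDER BY to the end, after GROUP BY

Corrected query:
SELECT location, AVG(reading) AS a FROM sensors GROUP BY location ORDER BY a

Result:
location    | a        
------------+----------
Garage      | 41.15    
Lab-A       | 48.6     
Server-Room | 51.633333
Roof        | 62.75    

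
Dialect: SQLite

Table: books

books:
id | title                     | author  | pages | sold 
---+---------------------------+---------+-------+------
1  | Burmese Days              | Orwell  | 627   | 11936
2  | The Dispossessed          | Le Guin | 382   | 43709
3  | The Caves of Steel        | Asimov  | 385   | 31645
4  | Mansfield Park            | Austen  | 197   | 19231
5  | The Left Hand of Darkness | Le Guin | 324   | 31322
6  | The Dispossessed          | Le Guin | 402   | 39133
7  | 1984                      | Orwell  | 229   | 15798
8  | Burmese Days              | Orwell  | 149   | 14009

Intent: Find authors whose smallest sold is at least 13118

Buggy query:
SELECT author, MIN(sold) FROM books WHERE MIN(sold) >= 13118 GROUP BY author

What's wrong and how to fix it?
Bug: MIN() in WHERE is a misuse of aggregate

Fix: Replace WHERE with HAVING after the GROUP BY

Corrected query:
SELECT author, MIN(sold) FROM books GROUP BY author HAVING MIN(sold) >= 13118

Result:
author  | MIN(sold)
--------+----------
Asimov  | 31645    
Austen  | 19231    
Le Guin | 31322    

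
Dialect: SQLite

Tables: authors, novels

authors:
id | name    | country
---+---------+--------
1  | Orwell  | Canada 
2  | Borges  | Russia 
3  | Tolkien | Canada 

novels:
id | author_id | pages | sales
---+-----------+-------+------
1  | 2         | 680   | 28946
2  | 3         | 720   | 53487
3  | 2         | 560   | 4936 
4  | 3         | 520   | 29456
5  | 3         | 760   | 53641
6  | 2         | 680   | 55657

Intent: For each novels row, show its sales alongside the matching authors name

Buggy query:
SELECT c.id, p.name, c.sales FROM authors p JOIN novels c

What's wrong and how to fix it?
Bug: JOIN with no ON clause produces a cartesian product; every novels row pairs with every authors row

Fix: Add ON c.author_id = p.id to the JOIN

Corrected query:
SELECT c.id, p.name, c.sales FROM authors p JOIN novels c ON c.author_id = p.id

Result:
id | name    | sales
---+---------+------
1  | Borges  | 28946
2  | Tolkien | 53487
3  | Borges  | 4936 
4  | Tolkien | 29456
5  | Tolkien | 53641
6  | Borges  | 55657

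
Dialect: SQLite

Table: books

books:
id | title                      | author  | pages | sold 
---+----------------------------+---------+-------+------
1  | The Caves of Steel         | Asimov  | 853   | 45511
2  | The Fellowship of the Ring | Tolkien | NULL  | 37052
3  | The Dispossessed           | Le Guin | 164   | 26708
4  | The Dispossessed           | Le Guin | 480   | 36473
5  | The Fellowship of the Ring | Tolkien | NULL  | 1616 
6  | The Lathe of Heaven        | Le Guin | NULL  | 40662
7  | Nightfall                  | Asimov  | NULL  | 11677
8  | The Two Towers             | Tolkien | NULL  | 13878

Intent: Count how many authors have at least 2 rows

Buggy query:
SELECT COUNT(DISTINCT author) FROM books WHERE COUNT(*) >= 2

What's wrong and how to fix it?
Bug: COUNT(*) cannot appear in WHERE; the per-group count doesn't exist yet

Fix: Group first with HAVING COUNT(*) >= 2, then COUNT the resulting groups

Corrected query:
SELECT COUNT(*) FROM (SELECT author FROM books GROUP BY author HAVING COUNT(*) >= 2)

Result:
COUNT(*)
--------
3       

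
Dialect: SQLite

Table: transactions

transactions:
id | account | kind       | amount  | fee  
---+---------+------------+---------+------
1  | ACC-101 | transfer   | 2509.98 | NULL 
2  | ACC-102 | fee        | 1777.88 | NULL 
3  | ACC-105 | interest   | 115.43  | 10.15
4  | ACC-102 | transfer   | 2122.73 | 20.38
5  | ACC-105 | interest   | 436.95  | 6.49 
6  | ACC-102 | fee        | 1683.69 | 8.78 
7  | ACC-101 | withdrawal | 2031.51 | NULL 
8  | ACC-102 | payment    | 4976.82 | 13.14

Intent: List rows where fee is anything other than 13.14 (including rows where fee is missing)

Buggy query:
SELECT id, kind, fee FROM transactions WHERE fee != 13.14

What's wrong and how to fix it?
Bug: 'fee != 13.14' is unknown when fee is NULL, so NULL rows are silently excluded

Fix: Add an explicit OR fee IS NULL to include the missing-value rows

Corrected query:
SELECT id, kind, fee FROM transactions WHERE fee != 13.14 OR fee IS NULL

Result:
id | kind       | fee  
---+------------+------
1  | transfer   | NULL 
2  | fee        | NULL 
3  | interest   | 10.15
4  | transfer   | 20.38
5  | interest   | 6.49 
6  | fee        | 8.78 
7  | withdrawal | NULL 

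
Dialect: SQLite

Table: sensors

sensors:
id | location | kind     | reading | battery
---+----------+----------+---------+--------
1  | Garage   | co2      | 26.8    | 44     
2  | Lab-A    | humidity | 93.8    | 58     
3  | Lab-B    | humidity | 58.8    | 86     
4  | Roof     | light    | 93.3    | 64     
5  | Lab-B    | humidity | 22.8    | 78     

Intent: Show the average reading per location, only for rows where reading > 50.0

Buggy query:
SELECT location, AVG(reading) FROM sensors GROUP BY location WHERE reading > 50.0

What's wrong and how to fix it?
Bug: WHERE cannot follow GROUP BY

Fix: Place WHERE between FROM and GROUP BY

Corrected query:
SELECT location, AVG(reading) FROM sensors WHERE reading > 50.0 GROUP BY location

Result:
location | AVG(reading)
---------+-------------
Lab-A    | 93.8        
Lab-B    | 58.8        
Roof     | 93.3        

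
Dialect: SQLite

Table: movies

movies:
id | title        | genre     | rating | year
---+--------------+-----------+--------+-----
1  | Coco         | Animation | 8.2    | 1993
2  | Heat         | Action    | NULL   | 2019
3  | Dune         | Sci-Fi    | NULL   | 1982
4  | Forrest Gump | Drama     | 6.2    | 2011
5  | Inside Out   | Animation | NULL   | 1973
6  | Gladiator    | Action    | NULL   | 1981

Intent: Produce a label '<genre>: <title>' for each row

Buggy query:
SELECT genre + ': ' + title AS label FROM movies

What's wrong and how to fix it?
Bug: SQLite uses || for string concatenation; + coerces text to numbers (yielding 0)

Fix: Use the || operator for string concatenation

Corrected query:
SELECT genre || ': ' || title AS label FROM movies

Result:
label                
---------------------
Animation: Coco      
Action: Heat         
Sci-Fi: Dune         
Drama: Forrest Gump  
Animation: Inside Out
Action: Gladiator    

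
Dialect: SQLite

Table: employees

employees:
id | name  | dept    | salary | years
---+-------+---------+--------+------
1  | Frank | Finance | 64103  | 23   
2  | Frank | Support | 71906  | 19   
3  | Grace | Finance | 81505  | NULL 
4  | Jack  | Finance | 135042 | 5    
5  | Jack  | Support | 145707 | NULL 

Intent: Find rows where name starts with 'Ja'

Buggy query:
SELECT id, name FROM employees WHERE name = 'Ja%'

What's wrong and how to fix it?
Bug: Wildcards only work with LIKE; '=' treats '%' as a literal character

Fix: Replace '=' with LIKE so 'Ja%' is treated as a pattern

Corrected query:
SELECT id, name FROM employees WHERE name LIKE 'Ja%'

Result:
id | name
---+-----
4  | Jack
5  | Jack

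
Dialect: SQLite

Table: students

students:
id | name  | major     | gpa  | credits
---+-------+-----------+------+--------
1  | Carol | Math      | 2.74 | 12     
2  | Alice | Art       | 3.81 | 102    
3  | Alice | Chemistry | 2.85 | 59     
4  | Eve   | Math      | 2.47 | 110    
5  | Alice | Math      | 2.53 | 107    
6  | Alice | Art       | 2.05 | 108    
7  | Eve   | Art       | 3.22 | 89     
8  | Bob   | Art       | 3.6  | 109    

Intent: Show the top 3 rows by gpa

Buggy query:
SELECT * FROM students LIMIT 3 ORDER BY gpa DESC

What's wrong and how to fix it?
Bug: LIMIT must come after ORDER BY

Fix: Sort with ORDER BY, then apply LIMIT

Corrected query:
SELECT * FROM students ORDER BY gpa DESC LIMIT 3

Result:
id | name  | major | gpa  | credits
---+-------+-------+------+--------
2  | Alice | Art   | 3.81 | 102    
8  | Bob   | Art   | 3.6  | 109    
7  | Eve   | Art   | 3.22 | 89     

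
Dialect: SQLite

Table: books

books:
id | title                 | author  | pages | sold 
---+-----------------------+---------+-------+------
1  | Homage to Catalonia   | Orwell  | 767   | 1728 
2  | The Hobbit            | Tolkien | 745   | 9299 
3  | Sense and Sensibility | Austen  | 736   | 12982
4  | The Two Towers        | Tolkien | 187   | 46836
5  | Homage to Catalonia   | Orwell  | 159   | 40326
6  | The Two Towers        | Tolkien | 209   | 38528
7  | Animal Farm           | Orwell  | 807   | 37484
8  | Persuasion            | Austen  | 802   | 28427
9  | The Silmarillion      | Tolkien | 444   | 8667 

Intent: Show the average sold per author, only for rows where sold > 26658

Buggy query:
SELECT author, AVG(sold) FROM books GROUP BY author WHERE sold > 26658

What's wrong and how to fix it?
Bug: WHERE cannot follow GROUP BY

Fix: Place WHERE between FROM and GROUP BY

Corrected query:
SELECT author, AVG(sold) FROM books WHERE sold > 26658 GROUP BY author

Result:
author  | AVG(sold)
--------+----------
Austen  | 28427    
Orwell  | 38905    
Tolkien | 42682    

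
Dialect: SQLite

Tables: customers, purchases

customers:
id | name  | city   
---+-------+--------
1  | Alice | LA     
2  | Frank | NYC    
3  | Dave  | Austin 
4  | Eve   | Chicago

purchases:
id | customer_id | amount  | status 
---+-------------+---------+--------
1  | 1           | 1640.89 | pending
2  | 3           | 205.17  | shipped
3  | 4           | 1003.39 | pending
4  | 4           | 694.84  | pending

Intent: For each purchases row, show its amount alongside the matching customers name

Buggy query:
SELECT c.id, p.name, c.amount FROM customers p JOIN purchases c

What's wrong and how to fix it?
Bug: JOIN with no ON clause produces a cartesian product; every purchases row pairs with every customers row

Fix: Specify the join condition linking the foreign key to the parent id

Corrected query:
SELECT c.id, p.name, c.amount FROM customers p JOIN purchases c ON c.customer_id = p.id

Result:
id | name  | amount 
---+-------+--------
1  | Alice | 1640.89
2  | Dave  | 205.17 
3  | Eve   | 1003.39
4  | Eve   | 694.84 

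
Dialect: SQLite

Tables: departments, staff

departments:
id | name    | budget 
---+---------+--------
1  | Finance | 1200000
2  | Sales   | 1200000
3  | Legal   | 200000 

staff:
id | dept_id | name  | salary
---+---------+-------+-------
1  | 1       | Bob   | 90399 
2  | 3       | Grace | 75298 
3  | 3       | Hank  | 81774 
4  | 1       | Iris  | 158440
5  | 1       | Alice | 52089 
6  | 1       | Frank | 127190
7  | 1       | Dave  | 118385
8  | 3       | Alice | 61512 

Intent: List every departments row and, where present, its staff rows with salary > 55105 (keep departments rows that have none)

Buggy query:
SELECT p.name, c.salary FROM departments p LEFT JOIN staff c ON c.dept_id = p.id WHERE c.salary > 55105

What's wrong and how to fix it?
Bug: A WHERE condition on the right-hand table after LEFT JOIN drops unmatched parents

Fix: Put 'c.salary > 55105' in the JOIN's ON clause instead of WHERE

Corrected query:
SELECT p.name, c.salary FROM departments p LEFT JOIN staff c ON c.dept_id = p.id AND c.salary > 55105

Result:
name    | salary
--------+-------
Finance | 90399 
Finance | 118385
Finance | 127190
Finance | 158440
Sales   | NULL  
Legal   | 61512 
Legal   | 75298 
Legal   | 81774 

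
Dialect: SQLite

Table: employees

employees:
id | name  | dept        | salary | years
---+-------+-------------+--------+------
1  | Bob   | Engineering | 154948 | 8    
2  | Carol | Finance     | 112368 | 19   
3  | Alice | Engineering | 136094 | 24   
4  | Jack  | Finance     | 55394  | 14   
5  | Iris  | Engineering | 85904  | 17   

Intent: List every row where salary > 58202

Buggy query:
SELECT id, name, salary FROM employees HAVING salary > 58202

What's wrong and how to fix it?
Bug: HAVING filters the output of aggregation, but this query has no GROUP BY and no aggregate functions, so SQLite rejects it (HAVING clause on a non-aggregate query); the condition here is per row

Fix: Use WHERE for row-level filtering

Corrected query:
SELECT id, name, salary FROM employees WHERE salary > 58202

Result:
id | name  | salary
---+-------+-------
1  | Bob   | 154948
2  | Carol | 112368
3  | Alice | 136094
5  | Iris  | 85904 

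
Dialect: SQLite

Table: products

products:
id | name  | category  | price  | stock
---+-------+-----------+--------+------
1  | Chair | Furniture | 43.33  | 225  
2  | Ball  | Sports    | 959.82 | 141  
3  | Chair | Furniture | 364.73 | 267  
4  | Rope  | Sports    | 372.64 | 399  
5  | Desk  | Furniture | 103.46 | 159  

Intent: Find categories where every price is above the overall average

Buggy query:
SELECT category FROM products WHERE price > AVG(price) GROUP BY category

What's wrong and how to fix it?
Bug: AVG() is an aggregate; it can't sit directly in WHERE

Fix: Compute the overall average in a scalar subquery and compare each group's MIN against it in HAVING

Corrected query:
SELECT category FROM products GROUP BY category HAVING MIN(price) > (SELECT AVG(price) FROM products)

Result:
category
--------
Sports  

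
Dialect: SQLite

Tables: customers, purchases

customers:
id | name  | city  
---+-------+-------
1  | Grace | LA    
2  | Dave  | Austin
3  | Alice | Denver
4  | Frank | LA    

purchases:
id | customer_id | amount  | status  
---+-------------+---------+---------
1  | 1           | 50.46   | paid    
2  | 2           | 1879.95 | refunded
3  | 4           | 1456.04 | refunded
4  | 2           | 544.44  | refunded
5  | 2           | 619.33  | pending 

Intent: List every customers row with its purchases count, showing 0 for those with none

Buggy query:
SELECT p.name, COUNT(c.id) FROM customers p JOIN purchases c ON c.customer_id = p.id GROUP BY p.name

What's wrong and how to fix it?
Bug: An inner join excludes parents with zero children

Fix: Switch to LEFT JOIN to retain unmatched parent rows

Corrected query:
SELECT p.name, COUNT(c.id) FROM customers p LEFT JOIN purchases c ON c.customer_id = p.id GROUP BY p.name

Result:
name  | COUNT(c.id)
------+------------
Alice | 0          
Dave  | 3          
Frank | 1          
Grace | 1          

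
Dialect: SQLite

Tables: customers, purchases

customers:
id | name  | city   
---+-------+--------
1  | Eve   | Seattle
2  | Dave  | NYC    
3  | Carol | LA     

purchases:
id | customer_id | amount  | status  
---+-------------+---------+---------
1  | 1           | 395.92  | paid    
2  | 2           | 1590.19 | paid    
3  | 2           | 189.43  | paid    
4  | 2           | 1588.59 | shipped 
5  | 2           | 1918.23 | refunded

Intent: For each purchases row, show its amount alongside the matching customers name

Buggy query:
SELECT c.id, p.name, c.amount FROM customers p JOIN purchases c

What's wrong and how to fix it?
Bug: Missing join condition: each purchases row is matched to all customers rows instead of just its own

Fix: Add ON c.customer_id = p.id to the JOIN

Corrected query:
SELECT c.id, p.name, c.amount FROM customers p JOIN purchases c ON c.customer_id = p.id

Result:
id | name | amount 
---+------+--------
1  | Eve  | 395.92 
2  | Dave | 1590.19
3  | Dave | 189.43 
4  | Dave | 1588.59
5  | Dave | 1918.23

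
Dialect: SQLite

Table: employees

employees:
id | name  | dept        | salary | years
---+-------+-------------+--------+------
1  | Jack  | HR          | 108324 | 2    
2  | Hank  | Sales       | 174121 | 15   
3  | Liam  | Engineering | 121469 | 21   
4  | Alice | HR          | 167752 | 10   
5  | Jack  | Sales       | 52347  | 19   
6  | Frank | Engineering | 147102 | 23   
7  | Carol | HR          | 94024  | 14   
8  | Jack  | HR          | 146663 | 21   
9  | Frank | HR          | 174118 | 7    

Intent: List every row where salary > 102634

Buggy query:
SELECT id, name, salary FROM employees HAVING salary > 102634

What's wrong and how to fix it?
Bug: This is a non-aggregate query (no GROUP BY, no aggregates), so in SQLite the HAVING clause is invalid here; a row-level condition belongs in WHERE

Fix: Use WHERE for row-level filtering

Corrected query:
SELECT id, name, salary FROM employees WHERE salary > 102634

Result:
id | name  | salary
---+-------+-------
1  | Jack  | 108324
2  | Hank  | 174121
3  | Liam  | 121469
4  | Alice | 167752
6  | Frank | 147102
8  | Jack  | 146663
9  | Frank | 174118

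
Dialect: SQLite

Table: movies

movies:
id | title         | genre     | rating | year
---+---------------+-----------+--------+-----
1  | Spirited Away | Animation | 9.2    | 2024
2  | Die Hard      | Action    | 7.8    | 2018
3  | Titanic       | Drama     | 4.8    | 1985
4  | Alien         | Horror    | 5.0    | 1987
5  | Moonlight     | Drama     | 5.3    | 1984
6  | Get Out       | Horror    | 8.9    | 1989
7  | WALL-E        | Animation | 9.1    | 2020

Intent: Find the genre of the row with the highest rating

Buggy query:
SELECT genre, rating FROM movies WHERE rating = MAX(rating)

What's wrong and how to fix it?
Bug: MAX(rating) is an aggregate and cannot be used directly in WHERE

Fix: Use a subquery: WHERE rating = (SELECT MAX(rating) FROM movies)

Corrected query:
SELECT genre, rating FROM movies WHERE rating = (SELECT MAX(rating) FROM movies)

Result:
genre     | rating
----------+-------
Animation | 9.2   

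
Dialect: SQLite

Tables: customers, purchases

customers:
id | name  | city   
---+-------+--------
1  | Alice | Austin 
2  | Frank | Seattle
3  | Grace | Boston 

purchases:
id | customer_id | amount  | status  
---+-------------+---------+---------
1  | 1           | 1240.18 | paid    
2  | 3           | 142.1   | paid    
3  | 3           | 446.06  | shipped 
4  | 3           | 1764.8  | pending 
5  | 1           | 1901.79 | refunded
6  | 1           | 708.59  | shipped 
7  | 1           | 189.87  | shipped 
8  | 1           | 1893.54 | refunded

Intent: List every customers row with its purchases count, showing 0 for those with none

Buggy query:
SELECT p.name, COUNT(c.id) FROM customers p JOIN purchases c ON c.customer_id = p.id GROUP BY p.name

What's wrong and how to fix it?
Bug: INNER JOIN drops customers rows that have no matching purchases rows

Fix: Switch to LEFT JOIN to retain unmatched parent rows

Corrected query:
SELECT p.name, COUNT(c.id) FROM customers p LEFT JOIN purchases c ON c.customer_id = p.id GROUP BY p.name

Result:
name  | COUNT(c.id)
------+------------
Alice | 5          
Frank | 0          
Grace | 3          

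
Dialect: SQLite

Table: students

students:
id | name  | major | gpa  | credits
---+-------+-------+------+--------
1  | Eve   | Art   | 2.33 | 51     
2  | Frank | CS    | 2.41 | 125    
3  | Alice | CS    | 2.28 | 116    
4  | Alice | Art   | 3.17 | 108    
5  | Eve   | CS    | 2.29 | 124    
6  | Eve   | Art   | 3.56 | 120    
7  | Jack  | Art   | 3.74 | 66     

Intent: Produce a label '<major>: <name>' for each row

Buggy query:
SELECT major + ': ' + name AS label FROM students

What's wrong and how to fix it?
Bug: '+' is numeric addition; on text columns SQLite converts them to 0 instead of concatenating

Fix: Replace + with || to concatenate text

Corrected query:
SELECT major || ': ' || name AS label FROM students

Result:
label     
----------
Art: Eve  
CS: Frank 
CS: Alice 
Art: Alice
CS: Eve   
Art: Eve  
Art: Jack 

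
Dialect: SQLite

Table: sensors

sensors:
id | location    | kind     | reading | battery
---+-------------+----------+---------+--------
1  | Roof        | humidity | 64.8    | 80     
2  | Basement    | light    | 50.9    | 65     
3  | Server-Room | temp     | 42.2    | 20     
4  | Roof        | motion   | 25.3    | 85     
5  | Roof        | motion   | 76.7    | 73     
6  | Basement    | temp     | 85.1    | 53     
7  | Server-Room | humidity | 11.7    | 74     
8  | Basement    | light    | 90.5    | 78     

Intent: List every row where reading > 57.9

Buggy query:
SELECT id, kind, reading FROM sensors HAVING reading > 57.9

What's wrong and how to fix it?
Bug: This is a non-aggregate query (no GROUP BY, no aggregates), so in SQLite the HAVING clause is invalid here; a row-level condition belongs in WHERE

Fix: Replace HAVING with WHERE since the condition applies to individual rows

Corrected query:
SELECT id, kind, reading FROM sensors WHERE reading > 57.9

Result:
id | kind     | reading
---+----------+--------
1  | humidity | 64.8   
5  | motion   | 76.7   
6  | temp     | 85.1   
8  | light    | 90.5   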